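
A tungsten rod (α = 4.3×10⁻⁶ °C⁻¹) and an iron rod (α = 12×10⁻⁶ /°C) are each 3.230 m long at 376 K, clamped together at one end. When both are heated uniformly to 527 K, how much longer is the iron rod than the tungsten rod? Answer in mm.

ΔT = 151 K
tungsten: ΔL = 4.3×10⁻⁶ × 3.230 m × 151 = 2.0972×10⁻³ m = 2.0972 mm
iron: ΔL = 12×10⁻⁶ × 3.230 m × 151 = 5.8528×10⁻³ m = 5.8528 mm
difference = 5.8528 − 2.0972 = 3.7556 mm

3.76 mm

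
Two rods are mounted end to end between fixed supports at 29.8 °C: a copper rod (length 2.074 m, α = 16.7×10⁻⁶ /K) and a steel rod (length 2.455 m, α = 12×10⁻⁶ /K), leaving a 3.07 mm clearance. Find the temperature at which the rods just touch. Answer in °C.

α₁L₁ = 3.46358×10⁻⁵ m/K, α₂L₂ = 2.946×10⁻⁵ m/K → total 6.40958×10⁻⁵ m/K
ΔT = g/(α₁L₁+α₂L₂) = 3.07×10⁻³ / 6.40958×10⁻⁵ = 47.897 K
T = 29.8 + 47.897 = 77.697 °C

T = 77.7 °C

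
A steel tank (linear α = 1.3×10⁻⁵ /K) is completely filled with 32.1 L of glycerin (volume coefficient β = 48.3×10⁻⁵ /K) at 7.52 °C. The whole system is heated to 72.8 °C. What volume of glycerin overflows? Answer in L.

The tank also expands: β_container ≈ 3α = 3.9×10⁻⁵ /K
Net overflow = V₀(β_liq − 3α_cont)ΔT
β − 3α = 4.83×10⁻⁴ − 3.9×10⁻⁵ = 4.44×10⁻⁴ /K; ΔT = 65.28 K
ΔV = 32.1 × 4.44×10⁻⁴ × 65.28 = 0.930 L

0.930 L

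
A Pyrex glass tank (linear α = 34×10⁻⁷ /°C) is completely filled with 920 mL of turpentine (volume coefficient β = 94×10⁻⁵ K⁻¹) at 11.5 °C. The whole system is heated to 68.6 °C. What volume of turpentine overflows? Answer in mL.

The tank also expands: β_container ≈ 3α = 1.02×10⁻⁵ /K
Net overflow = V₀(β_liq − 3α_cont)ΔT
β − 3α = 9.40×10⁻⁴ − 1.02×10⁻⁵ = 9.298×10⁻⁴ /K; ΔT = 57.1 K
ΔV = 920 × 9.298×10⁻⁴ × 57.1 = 48.8 mL

48.8 mL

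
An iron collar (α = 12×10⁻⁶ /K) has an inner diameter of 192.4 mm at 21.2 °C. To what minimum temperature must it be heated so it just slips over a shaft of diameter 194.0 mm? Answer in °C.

T = 714 °C

Required Δd = 194.0 − 192.4 = 1.6 mm
Δd = αd₀ΔT ⇒ ΔT = Δd/(αd₀) = 1.6 / (12×10⁻⁶ × 192.4) = 693.00 K
T_min = 21.2 + 693.00 = 714.20 °C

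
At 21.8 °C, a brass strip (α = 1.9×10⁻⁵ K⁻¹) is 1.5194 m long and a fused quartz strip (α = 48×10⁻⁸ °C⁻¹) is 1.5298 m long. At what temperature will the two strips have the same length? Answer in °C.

Equal length when α₁L₁ΔT − α₂L₂ΔT = L₂ − L₁ = 1.04×10⁻² m
α₁L₁ = 2.88686×10⁻⁵, α₂L₂ = 7.34304×10⁻⁷ → Δ(αL) = 2.8134296×10⁻⁵ m/K
ΔT = 1.04×10⁻² / 2.8134296×10⁻⁵ = 369.656 K, so T = 21.8 + 369.656 = 391.456 °C

T = 391.5 °C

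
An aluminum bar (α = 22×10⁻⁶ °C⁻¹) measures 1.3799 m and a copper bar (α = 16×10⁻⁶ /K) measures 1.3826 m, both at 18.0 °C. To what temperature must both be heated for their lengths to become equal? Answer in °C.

L₁(1 + α₁ΔT) = L₂(1 + α₂ΔT) ⇒ ΔT = (L₂ − L₁)/(α₁L₁ − α₂L₂)
L₂ − L₁ = 1.3826 − 1.3799 = 2.70×10⁻³ m
α₁L₁ − α₂L₂ = 22×10⁻⁶×1.3799 − 16×10⁻⁶×1.3826 = 8.2362×10⁻⁶ m/K
ΔT = 2.70×10⁻³ / 8.2362×10⁻⁶ = 327.821 K
T = 18.0 + 327.821 = 345.821 °C

T = 345.8 °C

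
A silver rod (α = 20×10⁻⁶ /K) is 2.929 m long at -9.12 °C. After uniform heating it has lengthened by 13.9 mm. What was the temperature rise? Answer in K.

ΔL = αL₀ΔT ⇒ ΔT = ΔL / (αL₀)
ΔT = 13.9×10⁻³ m / (20×10⁻⁶ × 2.929 m) = 237.28 K

ΔT = 237 K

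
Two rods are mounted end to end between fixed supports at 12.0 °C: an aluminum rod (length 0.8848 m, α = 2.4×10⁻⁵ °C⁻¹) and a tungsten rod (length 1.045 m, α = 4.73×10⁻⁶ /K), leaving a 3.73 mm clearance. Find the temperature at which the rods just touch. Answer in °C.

T = 154 °C

Gap closes when ΔL₁ + ΔL₂ = 3.73 mm = 3.73×10⁻³ m
(α₁L₁ + α₂L₂)ΔT = g
α₁L₁ + α₂L₂ = 2.4×10⁻⁵×0.8848 + 4.73×10⁻⁶×1.045 = 2.617805×10⁻⁵ m/K
ΔT = 3.73×10⁻³ / 2.617805×10⁻⁵ = 142.49 K
T = 12.0 + 142.49 = 154.49 °C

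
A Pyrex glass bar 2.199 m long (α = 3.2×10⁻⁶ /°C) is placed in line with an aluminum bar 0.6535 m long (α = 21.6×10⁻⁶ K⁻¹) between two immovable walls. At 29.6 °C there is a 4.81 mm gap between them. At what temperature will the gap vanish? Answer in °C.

T = 257 °C

Gap closes when ΔL₁ + ΔL₂ = 4.81 mm = 4.81×10⁻³ m
(α₁L₁ + α₂L₂)ΔT = g
α₁L₁ + α₂L₂ = 3.2×10⁻⁶×2.199 + 21.6×10⁻⁶×0.6535 = 2.11524×10⁻⁵ m/K
ΔT = 4.81×10⁻³ / 2.11524×10⁻⁵ = 227.40 K
T = 29.6 + 227.40 = 257.00 °C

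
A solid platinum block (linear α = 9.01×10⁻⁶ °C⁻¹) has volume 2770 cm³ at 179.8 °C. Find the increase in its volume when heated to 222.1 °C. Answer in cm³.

Isotropic solid: β ≈ 3α = 2.7×10⁻⁵ /K; ΔT = 42.3 K
ΔV = 3αV₀ΔT = 3(9.01×10⁻⁶)(2770)(42.3) = 3.17 cm³

ΔV = 3.17 cm³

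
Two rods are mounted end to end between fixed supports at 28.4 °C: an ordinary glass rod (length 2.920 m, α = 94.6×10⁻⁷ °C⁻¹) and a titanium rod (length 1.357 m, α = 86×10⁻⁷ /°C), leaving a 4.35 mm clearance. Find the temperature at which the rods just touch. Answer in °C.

α₁L₁ = 2.76232×10⁻⁵ m/K, α₂L₂ = 1.16702×10⁻⁵ m/K → total 3.92934×10⁻⁵ m/K
ΔT = g/(α₁L₁+α₂L₂) = 4.35×10⁻³ / 3.92934×10⁻⁵ = 110.71 K
T = 28.4 + 110.71 = 139.11 °C

T = 139 °C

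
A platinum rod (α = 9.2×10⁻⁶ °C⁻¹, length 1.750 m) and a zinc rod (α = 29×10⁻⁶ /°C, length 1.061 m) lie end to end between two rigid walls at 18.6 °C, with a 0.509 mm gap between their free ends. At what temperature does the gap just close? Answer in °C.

α₁L₁ = 1.610×10⁻⁵ m/K, α₂L₂ = 3.0769×10⁻⁵ m/K → total 4.6869×10⁻⁵ m/K
ΔT = g/(α₁L₁+α₂L₂) = 5.09×10⁻⁴ / 4.6869×10⁻⁵ = 10.860 K
T = 18.6 + 10.860 = 29.460 °C

T = 29.5 °C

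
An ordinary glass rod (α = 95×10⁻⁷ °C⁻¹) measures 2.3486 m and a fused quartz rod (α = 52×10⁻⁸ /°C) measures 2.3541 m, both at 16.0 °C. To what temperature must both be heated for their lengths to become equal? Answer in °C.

Equal length when α₁L₁ΔT − α₂L₂ΔT = L₂ − L₁ = 5.50×10⁻³ m
α₁L₁ = 2.23117×10⁻⁵, α₂L₂ = 1.224132×10⁻⁶ → Δ(αL) = 2.1087568×10⁻⁵ m/K
ΔT = 5.50×10⁻³ / 2.1087568×10⁻⁵ = 260.817 K, so T = 16.0 + 260.817 = 276.817 °C

T = 276.8 °C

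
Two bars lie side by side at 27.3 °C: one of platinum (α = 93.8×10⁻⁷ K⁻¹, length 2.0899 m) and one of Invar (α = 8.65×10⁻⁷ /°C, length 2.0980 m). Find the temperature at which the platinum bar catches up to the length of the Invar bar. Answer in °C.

L₁(1 + α₁ΔT) = L₂(1 + α₂ΔT) ⇒ ΔT = (L₂ − L₁)/(α₁L₁ − α₂L₂)
L₂ − L₁ = 2.0980 − 2.0899 = 8.10×10⁻³ m
α₁L₁ − α₂L₂ = 93.8×10⁻⁷×2.0899 − 8.65×10⁻⁷×2.0980 = 1.7788492×10⁻⁵ m/K
ΔT = 8.10×10⁻³ / 1.7788492×10⁻⁵ = 455.351 K
T = 27.3 + 455.351 = 482.651 °C

T = 482.7 °C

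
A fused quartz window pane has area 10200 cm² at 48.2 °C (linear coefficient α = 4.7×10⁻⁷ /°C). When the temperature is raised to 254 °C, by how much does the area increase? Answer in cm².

Area coefficient ≈ 2α; |ΔT| = 205.8 K
ΔA = 2αA₀ΔT = 2(4.7×10⁻⁷)(10200)(205.8) = 1.97 cm²

ΔA = 1.97 cm²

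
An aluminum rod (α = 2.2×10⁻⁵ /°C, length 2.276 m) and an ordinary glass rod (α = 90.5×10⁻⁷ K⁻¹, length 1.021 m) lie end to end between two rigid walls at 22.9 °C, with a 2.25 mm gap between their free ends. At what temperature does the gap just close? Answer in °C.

T = 60.8 °C

Gap closes when ΔL₁ + ΔL₂ = 2.25 mm = 2.25×10⁻³ m
(α₁L₁ + α₂L₂)ΔT = g
α₁L₁ + α₂L₂ = 2.2×10⁻⁵×2.276 + 90.5×10⁻⁷×1.021 = 5.931205×10⁻⁵ m/K
ΔT = 2.25×10⁻³ / 5.931205×10⁻⁵ = 37.935 K
T = 22.9 + 37.935 = 60.835 °C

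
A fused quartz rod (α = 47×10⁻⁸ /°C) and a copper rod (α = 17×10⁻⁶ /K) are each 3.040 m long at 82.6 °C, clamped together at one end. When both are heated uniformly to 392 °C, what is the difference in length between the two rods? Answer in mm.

ΔT = 309.4 K
fused quartz: ΔL = 47×10⁻⁸ × 3.040 m × 309.4 = 4.4207×10⁻⁴ m = 0.44207 mm
copper: ΔL = 17×10⁻⁶ × 3.040 m × 309.4 = 1.5990×10⁻² m = 15.990 mm
difference = 15.990 − 0.44207 = 15.54793 mm

15.5 mm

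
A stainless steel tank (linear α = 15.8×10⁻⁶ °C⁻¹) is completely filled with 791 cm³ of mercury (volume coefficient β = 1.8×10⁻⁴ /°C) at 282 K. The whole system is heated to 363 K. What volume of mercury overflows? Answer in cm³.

8.50 cm³

The tank also expands: β_container ≈ 3α = 4.74×10⁻⁵ /K
Net overflow = V₀(β_liq − 3α_cont)ΔT
β − 3α = 1.80×10⁻⁴ − 4.74×10⁻⁵ = 1.326×10⁻⁴ /K; ΔT = 81 K
ΔV = 791 × 1.326×10⁻⁴ × 81 = 8.50 cm³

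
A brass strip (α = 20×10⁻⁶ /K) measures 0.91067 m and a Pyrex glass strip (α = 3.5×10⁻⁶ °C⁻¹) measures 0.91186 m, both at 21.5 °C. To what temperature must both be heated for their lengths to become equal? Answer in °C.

Equal length when α₁L₁ΔT − α₂L₂ΔT = L₂ − L₁ = 1.19×10⁻³ m
α₁L₁ = 1.82134×10⁻⁵, α₂L₂ = 3.19151×10⁻⁶ → Δ(αL) = 1.502189×10⁻⁵ m/K
ΔT = 1.19×10⁻³ / 1.502189×10⁻⁵ = 79.218 K, so T = 21.5 + 79.218 = 100.718 °C

T = 100.7 °C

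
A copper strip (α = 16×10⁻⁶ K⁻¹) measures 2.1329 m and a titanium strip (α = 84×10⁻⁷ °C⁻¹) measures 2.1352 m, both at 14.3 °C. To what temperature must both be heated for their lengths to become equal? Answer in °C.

T = 156.4 °C

Equal length when α₁L₁ΔT − α₂L₂ΔT = L₂ − L₁ = 2.30×10⁻³ m
α₁L₁ = 3.41264×10⁻⁵, α₂L₂ = 1.793568×10⁻⁵ → Δ(αL) = 1.619072×10⁻⁵ m/K
ΔT = 2.30×10⁻³ / 1.619072×10⁻⁵ = 142.057 K, so T = 14.3 + 142.057 = 156.357 °C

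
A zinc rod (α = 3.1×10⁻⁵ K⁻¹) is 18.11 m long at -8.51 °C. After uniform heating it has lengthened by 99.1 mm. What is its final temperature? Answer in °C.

T = 168 °C

ΔL = αL₀ΔT ⇒ ΔT = ΔL / (αL₀)
ΔT = 99.1×10⁻³ m / (3.1×10⁻⁵ × 18.11 m) = 176.52 K
T = -8.51 + 176.52 = 168.01 °C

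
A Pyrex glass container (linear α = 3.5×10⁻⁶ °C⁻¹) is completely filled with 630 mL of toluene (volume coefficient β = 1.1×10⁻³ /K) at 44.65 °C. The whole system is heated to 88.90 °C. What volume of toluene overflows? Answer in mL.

The container also expands: β_container ≈ 3α = 1.05×10⁻⁵ /K
Net overflow = V₀(β_liq − 3α_cont)ΔT
β − 3α = 1.10×10⁻³ − 1.05×10⁻⁵ = 1.0895×10⁻³ /K; ΔT = 44.25 K
ΔV = 630 × 1.0895×10⁻³ × 44.25 = 30.4 mL

30.4 mL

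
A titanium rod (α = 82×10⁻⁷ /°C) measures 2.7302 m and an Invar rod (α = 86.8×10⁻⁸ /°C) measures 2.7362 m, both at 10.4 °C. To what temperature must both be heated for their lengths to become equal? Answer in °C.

L₁(1 + α₁ΔT) = L₂(1 + α₂ΔT) ⇒ ΔT = (L₂ − L₁)/(α₁L₁ − α₂L₂)
L₂ − L₁ = 2.7362 − 2.7302 = 6.00×10⁻³ m
α₁L₁ − α₂L₂ = 82×10⁻⁷×2.7302 − 86.8×10⁻⁸×2.7362 = 2.00126184×10⁻⁵ m/K
ΔT = 6.00×10⁻³ / 2.00126184×10⁻⁵ = 299.811 K
T = 10.4 + 299.811 = 310.211 °C

T = 310.2 °C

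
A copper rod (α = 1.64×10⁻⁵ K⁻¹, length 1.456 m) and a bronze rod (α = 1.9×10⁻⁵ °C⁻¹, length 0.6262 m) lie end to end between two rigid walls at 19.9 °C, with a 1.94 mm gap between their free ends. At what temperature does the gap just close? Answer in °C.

T = 74.1 °C

Gap closes when ΔL₁ + ΔL₂ = 1.94 mm = 1.94×10⁻³ m
(α₁L₁ + α₂L₂)ΔT = g
α₁L₁ + α₂L₂ = 1.64×10⁻⁵×1.456 + 1.9×10⁻⁵×0.6262 = 3.57762×10⁻⁵ m/K
ΔT = 1.94×10⁻³ / 3.57762×10⁻⁵ = 54.226 K
T = 19.9 + 54.226 = 74.126 °C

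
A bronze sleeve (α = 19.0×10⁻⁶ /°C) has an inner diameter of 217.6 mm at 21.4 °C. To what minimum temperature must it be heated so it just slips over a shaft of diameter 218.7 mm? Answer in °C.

T = 287 °C

Required Δd = 218.7 − 217.6 = 1.1 mm
Δd = αd₀ΔT ⇒ ΔT = Δd/(αd₀) = 1.1 / (19.0×10⁻⁶ × 217.6) = 266.06 K
T_min = 21.4 + 266.06 = 287.46 °C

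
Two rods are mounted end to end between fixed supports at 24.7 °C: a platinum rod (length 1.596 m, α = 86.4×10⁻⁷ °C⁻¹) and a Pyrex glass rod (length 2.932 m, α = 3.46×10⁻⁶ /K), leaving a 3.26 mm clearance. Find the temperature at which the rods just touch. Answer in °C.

T = 161 °C

α₁L₁ = 1.378944×10⁻⁵ m/K, α₂L₂ = 1.014472×10⁻⁵ m/K → total 2.393416×10⁻⁵ m/K
ΔT = g/(α₁L₁+α₂L₂) = 3.26×10⁻³ / 2.393416×10⁻⁵ = 136.21 K
T = 24.7 + 136.21 = 160.91 °C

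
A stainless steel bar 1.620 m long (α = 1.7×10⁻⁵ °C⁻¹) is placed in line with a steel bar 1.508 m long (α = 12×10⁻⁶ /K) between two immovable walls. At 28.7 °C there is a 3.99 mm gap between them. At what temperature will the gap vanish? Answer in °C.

T = 116 °C

Gap closes when ΔL₁ + ΔL₂ = 3.99 mm = 3.99×10⁻³ m
(α₁L₁ + α₂L₂)ΔT = g
α₁L₁ + α₂L₂ = 1.7×10⁻⁵×1.620 + 12×10⁻⁶×1.508 = 4.5636×10⁻⁵ m/K
ΔT = 3.99×10⁻³ / 4.5636×10⁻⁵ = 87.43 K
T = 28.7 + 87.43 = 116.13 °C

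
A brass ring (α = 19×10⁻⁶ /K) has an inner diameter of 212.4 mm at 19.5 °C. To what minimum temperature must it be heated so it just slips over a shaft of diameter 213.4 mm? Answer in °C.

Required Δd = 213.4 − 212.4 = 1.0 mm
Δd = αd₀ΔT ⇒ ΔT = Δd/(αd₀) = 1.0 / (19×10⁻⁶ × 212.4) = 247.79 K
T_min = 19.5 + 247.79 = 267.29 °C

T = 267 °C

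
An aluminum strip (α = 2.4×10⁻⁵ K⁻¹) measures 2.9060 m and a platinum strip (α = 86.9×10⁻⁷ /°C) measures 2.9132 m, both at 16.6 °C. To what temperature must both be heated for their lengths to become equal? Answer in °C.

L₁(1 + α₁ΔT) = L₂(1 + α₂ΔT) ⇒ ΔT = (L₂ − L₁)/(α₁L₁ − α₂L₂)
L₂ − L₁ = 2.9132 − 2.9060 = 7.20×10⁻³ m
α₁L₁ − α₂L₂ = 2.4×10⁻⁵×2.9060 − 86.9×10⁻⁷×2.9132 = 4.4428292×10⁻⁵ m/K
ΔT = 7.20×10⁻³ / 4.4428292×10⁻⁵ = 162.059 K
T = 16.6 + 162.059 = 178.659 °C

T = 178.7 °C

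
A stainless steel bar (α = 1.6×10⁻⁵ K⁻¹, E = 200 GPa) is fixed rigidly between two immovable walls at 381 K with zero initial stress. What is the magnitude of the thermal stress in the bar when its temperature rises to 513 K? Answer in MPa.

Fully constrained: the free strain ε = αΔT is blocked, so σ = Eε = EαΔT.
|ΔT| = 132 K
σ = 200×10⁹ × 1.6×10⁻⁵ × 132 = 4.22×10⁸ Pa

σ = 422 MPa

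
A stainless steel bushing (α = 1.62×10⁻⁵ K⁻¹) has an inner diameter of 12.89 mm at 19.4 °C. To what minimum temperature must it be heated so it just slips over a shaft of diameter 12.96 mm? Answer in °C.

Required Δd = 12.96 − 12.89 = 0.07 mm
Δd = αd₀ΔT ⇒ ΔT = Δd/(αd₀) = 0.07 / (1.62×10⁻⁵ × 12.89) = 335.22 K
T_min = 19.4 + 335.22 = 354.62 °C

T = 355 °C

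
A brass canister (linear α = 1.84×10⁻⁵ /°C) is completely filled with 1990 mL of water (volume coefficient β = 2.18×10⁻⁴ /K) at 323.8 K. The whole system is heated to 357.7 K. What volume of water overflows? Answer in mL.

The canister also expands: β_container ≈ 3α = 5.52×10⁻⁵ /K
Net overflow = V₀(β_liq − 3α_cont)ΔT
β − 3α = 2.18×10⁻⁴ − 5.52×10⁻⁵ = 1.628×10⁻⁴ /K; ΔT = 33.9 K
ΔV = 1990 × 1.628×10⁻⁴ × 33.9 = 11.0 mL

11.0 mL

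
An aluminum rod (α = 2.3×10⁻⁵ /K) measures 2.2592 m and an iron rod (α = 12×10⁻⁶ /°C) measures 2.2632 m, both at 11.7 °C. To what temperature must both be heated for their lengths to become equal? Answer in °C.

Equal length when α₁L₁ΔT − α₂L₂ΔT = L₂ − L₁ = 4.00×10⁻³ m
α₁L₁ = 5.19616×10⁻⁵, α₂L₂ = 2.71584×10⁻⁵ → Δ(αL) = 2.48032×10⁻⁵ m/K
ΔT = 4.00×10⁻³ / 2.48032×10⁻⁵ = 161.270 K, so T = 11.7 + 161.270 = 172.970 °C

T = 173.0 °C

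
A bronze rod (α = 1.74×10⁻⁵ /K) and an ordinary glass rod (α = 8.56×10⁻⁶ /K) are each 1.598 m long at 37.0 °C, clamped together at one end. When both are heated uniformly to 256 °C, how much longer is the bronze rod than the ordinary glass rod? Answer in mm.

ΔT = 219.0 K
bronze: ΔL = 1.74×10⁻⁵ × 1.598 m × 219.0 = 6.0893×10⁻³ m = 6.0893 mm
ordinary glass: ΔL = 8.56×10⁻⁶ × 1.598 m × 219.0 = 2.9957×10⁻³ m = 2.9957 mm
difference = 6.0893 − 2.9957 = 3.0936 mm

3.09 mm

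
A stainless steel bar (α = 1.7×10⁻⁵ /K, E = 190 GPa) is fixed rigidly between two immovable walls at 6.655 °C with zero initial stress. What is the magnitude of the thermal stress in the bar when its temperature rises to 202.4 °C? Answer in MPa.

Fully constrained: the free strain ε = αΔT is blocked, so σ = Eε = EαΔT.
|ΔT| = 195.745 K
σ = 190×10⁹ × 1.7×10⁻⁵ × 195.745 = 6.32×10⁸ Pa

σ = 632 MPa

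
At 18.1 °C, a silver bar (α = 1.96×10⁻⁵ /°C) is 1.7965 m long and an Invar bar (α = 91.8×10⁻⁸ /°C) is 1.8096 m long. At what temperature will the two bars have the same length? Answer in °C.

Equal length when α₁L₁ΔT − α₂L₂ΔT = L₂ − L₁ = 1.31×10⁻² m
α₁L₁ = 3.52114×10⁻⁵, α₂L₂ = 1.6612128×10⁻⁶ → Δ(αL) = 3.35501872×10⁻⁵ m/K
ΔT = 1.31×10⁻² / 3.35501872×10⁻⁵ = 390.460 K, so T = 18.1 + 390.460 = 408.560 °C

T = 408.6 °C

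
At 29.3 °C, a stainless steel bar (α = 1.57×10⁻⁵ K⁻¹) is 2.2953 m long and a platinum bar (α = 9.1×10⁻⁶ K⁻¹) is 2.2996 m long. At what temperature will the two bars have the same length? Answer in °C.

T = 313.9 °C

L₁(1 + α₁ΔT) = L₂(1 + α₂ΔT) ⇒ ΔT = (L₂ − L₁)/(α₁L₁ − α₂L₂)
L₂ − L₁ = 2.2996 − 2.2953 = 4.30×10⁻³ m
α₁L₁ − α₂L₂ = 1.57×10⁻⁵×2.2953 − 9.1×10⁻⁶×2.2996 = 1.510985×10⁻⁵ m/K
ΔT = 4.30×10⁻³ / 1.510985×10⁻⁵ = 284.583 K
T = 29.3 + 284.583 = 313.883 °C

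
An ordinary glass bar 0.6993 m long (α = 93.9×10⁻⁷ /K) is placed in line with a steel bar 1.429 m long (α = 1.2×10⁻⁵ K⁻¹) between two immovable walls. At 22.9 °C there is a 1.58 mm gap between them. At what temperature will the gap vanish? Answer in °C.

T = 89.5 °C

α₁L₁ = 6.566427×10⁻⁶ m/K, α₂L₂ = 1.7148×10⁻⁵ m/K → total 2.3714427×10⁻⁵ m/K
ΔT = g/(α₁L₁+α₂L₂) = 1.58×10⁻³ / 2.3714427×10⁻⁵ = 66.626 K
T = 22.9 + 66.626 = 89.526 °C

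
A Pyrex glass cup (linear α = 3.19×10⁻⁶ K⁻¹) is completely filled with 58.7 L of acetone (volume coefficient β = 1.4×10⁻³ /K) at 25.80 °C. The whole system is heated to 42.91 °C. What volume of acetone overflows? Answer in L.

1.40 L

The cup also expands: β_container ≈ 3α = 9.57×10⁻⁶ /K
Net overflow = V₀(β_liq − 3α_cont)ΔT
β − 3α = 1.40×10⁻³ − 9.57×10⁻⁶ = 1.39043×10⁻³ /K; ΔT = 17.11 K
ΔV = 58.7 × 1.39043×10⁻³ × 17.11 = 1.40 L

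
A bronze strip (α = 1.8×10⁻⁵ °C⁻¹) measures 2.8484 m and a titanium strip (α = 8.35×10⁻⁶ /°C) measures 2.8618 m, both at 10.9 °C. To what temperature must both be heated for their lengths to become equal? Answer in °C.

T = 500.4 °C

L₁(1 + α₁ΔT) = L₂(1 + α₂ΔT) ⇒ ΔT = (L₂ − L₁)/(α₁L₁ − α₂L₂)
L₂ − L₁ = 2.8618 − 2.8484 = 1.34×10⁻² m
α₁L₁ − α₂L₂ = 1.8×10⁻⁵×2.8484 − 8.35×10⁻⁶×2.8618 = 2.737517×10⁻⁵ m/K
ΔT = 1.34×10⁻² / 2.737517×10⁻⁵ = 489.495 K
T = 10.9 + 489.495 = 500.395 °C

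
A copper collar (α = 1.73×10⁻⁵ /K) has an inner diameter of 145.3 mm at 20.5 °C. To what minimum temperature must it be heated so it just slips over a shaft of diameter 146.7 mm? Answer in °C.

Required Δd = 146.7 − 145.3 = 1.4 mm
Δd = αd₀ΔT ⇒ ΔT = Δd/(αd₀) = 1.4 / (1.73×10⁻⁵ × 145.3) = 556.95 K
T_min = 20.5 + 556.95 = 577.45 °C

T = 577 °C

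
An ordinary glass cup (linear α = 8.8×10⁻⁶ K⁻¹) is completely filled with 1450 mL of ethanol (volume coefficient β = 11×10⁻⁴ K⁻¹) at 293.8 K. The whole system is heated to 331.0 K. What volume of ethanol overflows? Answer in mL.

57.9 mL

The cup also expands: β_container ≈ 3α = 2.64×10⁻⁵ /K
Net overflow = V₀(β_liq − 3α_cont)ΔT
β − 3α = 1.10×10⁻³ − 2.64×10⁻⁵ = 1.0736×10⁻³ /K; ΔT = 37.2 K
ΔV = 1450 × 1.0736×10⁻³ × 37.2 = 57.9 mL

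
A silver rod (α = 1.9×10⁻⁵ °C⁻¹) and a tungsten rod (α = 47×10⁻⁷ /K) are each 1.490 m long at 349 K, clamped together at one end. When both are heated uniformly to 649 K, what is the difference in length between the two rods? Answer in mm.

ΔT = 300 K
silver: ΔL = 1.9×10⁻⁵ × 1.490 m × 300 = 8.4930×10⁻³ m = 8.4930 mm
tungsten: ΔL = 47×10⁻⁷ × 1.490 m × 300 = 2.1009×10⁻³ m = 2.1009 mm
difference = 8.4930 − 2.1009 = 6.3921 mm

6.39 mm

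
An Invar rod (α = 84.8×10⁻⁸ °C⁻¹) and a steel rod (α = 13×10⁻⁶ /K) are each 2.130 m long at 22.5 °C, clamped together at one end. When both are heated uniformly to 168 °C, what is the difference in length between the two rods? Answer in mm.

3.77 mm

ΔT = 145.5 K
Invar: ΔL = 84.8×10⁻⁸ × 2.130 m × 145.5 = 2.6281×10⁻⁴ m = 0.26281 mm
steel: ΔL = 13×10⁻⁶ × 2.130 m × 145.5 = 4.0289×10⁻³ m = 4.0289 mm
difference = 4.0289 − 0.26281 = 3.76609 mm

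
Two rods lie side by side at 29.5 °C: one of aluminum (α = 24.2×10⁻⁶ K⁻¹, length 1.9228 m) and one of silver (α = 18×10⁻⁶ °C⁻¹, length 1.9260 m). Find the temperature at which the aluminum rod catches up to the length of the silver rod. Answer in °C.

T = 299.2 °C

L₁(1 + α₁ΔT) = L₂(1 + α₂ΔT) ⇒ ΔT = (L₂ − L₁)/(α₁L₁ − α₂L₂)
L₂ − L₁ = 1.9260 − 1.9228 = 3.20×10⁻³ m
α₁L₁ − α₂L₂ = 24.2×10⁻⁶×1.9228 − 18×10⁻⁶×1.9260 = 1.186376×10⁻⁵ m/K
ΔT = 3.20×10⁻³ / 1.186376×10⁻⁵ = 269.729 K
T = 29.5 + 269.729 = 299.229 °C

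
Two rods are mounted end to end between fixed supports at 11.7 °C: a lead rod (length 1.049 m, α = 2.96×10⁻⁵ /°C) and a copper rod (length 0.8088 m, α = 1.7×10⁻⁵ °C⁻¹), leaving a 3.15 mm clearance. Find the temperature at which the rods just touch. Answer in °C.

α₁L₁ = 3.10504×10⁻⁵ m/K, α₂L₂ = 1.37496×10⁻⁵ m/K → total 4.48×10⁻⁵ m/K
ΔT = g/(α₁L₁+α₂L₂) = 3.15×10⁻³ / 4.48×10⁻⁵ = 70.312 K
T = 11.7 + 70.312 = 82.012 °C

T = 82.0 °C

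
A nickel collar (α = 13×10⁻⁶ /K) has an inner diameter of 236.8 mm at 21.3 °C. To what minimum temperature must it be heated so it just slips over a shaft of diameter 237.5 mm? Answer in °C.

Required Δd = 237.5 − 236.8 = 0.7 mm
Δd = αd₀ΔT ⇒ ΔT = Δd/(αd₀) = 0.7 / (13×10⁻⁶ × 236.8) = 227.39 K
T_min = 21.3 + 227.39 = 248.69 °C

T = 249 °C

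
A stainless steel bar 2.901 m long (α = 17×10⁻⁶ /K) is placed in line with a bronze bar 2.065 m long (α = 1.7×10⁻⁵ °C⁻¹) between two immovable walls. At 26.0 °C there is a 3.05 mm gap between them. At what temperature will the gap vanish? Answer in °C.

T = 62.1 °C

α₁L₁ = 4.9317×10⁻⁵ m/K, α₂L₂ = 3.5105×10⁻⁵ m/K → total 8.4422×10⁻⁵ m/K
ΔT = g/(α₁L₁+α₂L₂) = 3.05×10⁻³ / 8.4422×10⁻⁵ = 36.128 K
T = 26.0 + 36.128 = 62.128 °C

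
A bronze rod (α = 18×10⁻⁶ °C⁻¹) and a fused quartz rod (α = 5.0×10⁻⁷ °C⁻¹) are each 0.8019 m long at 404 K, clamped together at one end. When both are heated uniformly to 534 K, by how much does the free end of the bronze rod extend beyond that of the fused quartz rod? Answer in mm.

1.82 mm

ΔT = 130 K
bronze: ΔL = 18×10⁻⁶ × 0.8019 m × 130 = 1.8764×10⁻³ m = 1.8764 mm
fused quartz: ΔL = 5.0×10⁻⁷ × 0.8019 m × 130 = 5.2123×10⁻⁵ m = 0.052123 mm
difference = 1.8764 − 0.052123 = 1.824277 mm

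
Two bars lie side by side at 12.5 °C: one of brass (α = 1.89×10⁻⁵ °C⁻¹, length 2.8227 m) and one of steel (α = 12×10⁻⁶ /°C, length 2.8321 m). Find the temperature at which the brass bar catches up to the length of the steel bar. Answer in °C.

T = 497.9 °C

Equal length when α₁L₁ΔT − α₂L₂ΔT = L₂ − L₁ = 9.40×10⁻³ m
α₁L₁ = 5.334903×10⁻⁵, α₂L₂ = 3.39852×10⁻⁵ → Δ(αL) = 1.936383×10⁻⁵ m/K
ΔT = 9.40×10⁻³ / 1.936383×10⁻⁵ = 485.441 K, so T = 12.5 + 485.441 = 497.941 °C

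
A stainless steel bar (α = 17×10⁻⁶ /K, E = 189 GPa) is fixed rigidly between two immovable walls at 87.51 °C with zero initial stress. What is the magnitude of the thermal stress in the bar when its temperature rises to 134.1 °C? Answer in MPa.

σ = 150 MPa

Fully constrained: the free strain ε = αΔT is blocked, so σ = Eε = EαΔT.
|ΔT| = 46.59 K
σ = 189×10⁹ × 17×10⁻⁶ × 46.59 = 1.50×10⁸ Pa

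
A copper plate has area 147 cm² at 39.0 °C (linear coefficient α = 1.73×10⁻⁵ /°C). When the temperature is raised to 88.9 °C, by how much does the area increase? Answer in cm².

Area coefficient ≈ 2α; |ΔT| = 49.9 K
ΔA = 2αA₀ΔT = 2(1.73×10⁻⁵)(147)(49.9) = 0.254 cm²

ΔA = 0.254 cm²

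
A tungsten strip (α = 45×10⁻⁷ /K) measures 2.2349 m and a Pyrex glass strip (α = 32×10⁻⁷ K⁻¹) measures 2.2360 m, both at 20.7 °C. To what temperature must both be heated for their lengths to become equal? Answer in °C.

T = 399.8 °C

Equal length when α₁L₁ΔT − α₂L₂ΔT = L₂ − L₁ = 1.10×10⁻³ m
α₁L₁ = 1.005705×10⁻⁵, α₂L₂ = 7.1552×10⁻⁶ → Δ(αL) = 2.90185×10⁻⁶ m/K
ΔT = 1.10×10⁻³ / 2.90185×10⁻⁶ = 379.069 K, so T = 20.7 + 379.069 = 399.769 °C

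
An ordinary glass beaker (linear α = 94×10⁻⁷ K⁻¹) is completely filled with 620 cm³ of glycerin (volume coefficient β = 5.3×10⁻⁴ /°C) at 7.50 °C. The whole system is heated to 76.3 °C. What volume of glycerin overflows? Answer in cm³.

21.4 cm³

The beaker also expands: β_container ≈ 3α = 2.82×10⁻⁵ /K
Net overflow = V₀(β_liq − 3α_cont)ΔT
β − 3α = 5.30×10⁻⁴ − 2.82×10⁻⁵ = 5.018×10⁻⁴ /K; ΔT = 68.80 K
ΔV = 620 × 5.018×10⁻⁴ × 68.80 = 21.4 cm³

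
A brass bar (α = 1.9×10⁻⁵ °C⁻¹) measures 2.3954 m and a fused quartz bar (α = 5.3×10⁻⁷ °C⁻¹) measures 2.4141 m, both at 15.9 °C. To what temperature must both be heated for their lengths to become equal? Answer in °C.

T = 438.7 °C

L₁(1 + α₁ΔT) = L₂(1 + α₂ΔT) ⇒ ΔT = (L₂ − L₁)/(α₁L₁ − α₂L₂)
L₂ − L₁ = 2.4141 − 2.3954 = 1.87×10⁻² m
α₁L₁ − α₂L₂ = 1.9×10⁻⁵×2.3954 − 5.3×10⁻⁷×2.4141 = 4.4233127×10⁻⁵ m/K
ΔT = 1.87×10⁻² / 4.4233127×10⁻⁵ = 422.760 K
T = 15.9 + 422.760 = 438.660 °C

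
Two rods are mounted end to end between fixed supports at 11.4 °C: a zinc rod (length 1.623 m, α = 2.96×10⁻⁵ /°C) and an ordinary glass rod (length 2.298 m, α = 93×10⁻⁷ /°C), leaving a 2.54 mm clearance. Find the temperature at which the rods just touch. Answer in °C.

T = 48.0 °C

α₁L₁ = 4.80408×10⁻⁵ m/K, α₂L₂ = 2.13714×10⁻⁵ m/K → total 6.94122×10⁻⁵ m/K
ΔT = g/(α₁L₁+α₂L₂) = 2.54×10⁻³ / 6.94122×10⁻⁵ = 36.593 K
T = 11.4 + 36.593 = 47.993 °C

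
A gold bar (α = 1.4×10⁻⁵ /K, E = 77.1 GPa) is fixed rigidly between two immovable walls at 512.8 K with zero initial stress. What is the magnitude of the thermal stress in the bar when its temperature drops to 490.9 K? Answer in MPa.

Fully constrained: the free strain ε = αΔT is blocked, so σ = Eε = EαΔT.
|ΔT| = 21.9 K
σ = 77.1×10⁹ × 1.4×10⁻⁵ × 21.9 = 2.36×10⁷ Pa

σ = 23.6 MPa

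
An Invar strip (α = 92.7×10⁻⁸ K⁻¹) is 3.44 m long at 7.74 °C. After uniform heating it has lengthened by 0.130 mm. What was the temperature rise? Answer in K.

ΔT = 40.8 K

ΔL = αL₀ΔT ⇒ ΔT = ΔL / (αL₀)
ΔT = 0.130×10⁻³ m / (92.7×10⁻⁸ × 3.44 m) = 40.767 K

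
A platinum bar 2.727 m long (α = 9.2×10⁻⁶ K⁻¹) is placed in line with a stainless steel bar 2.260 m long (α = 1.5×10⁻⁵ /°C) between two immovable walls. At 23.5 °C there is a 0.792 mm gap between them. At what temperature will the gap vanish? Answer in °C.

Gap closes when ΔL₁ + ΔL₂ = 0.792 mm = 7.92×10⁻⁴ m
(α₁L₁ + α₂L₂)ΔT = g
α₁L₁ + α₂L₂ = 9.2×10⁻⁶×2.727 + 1.5×10⁻⁵×2.260 = 5.89884×10⁻⁵ m/K
ΔT = 7.92×10⁻⁴ / 5.89884×10⁻⁵ = 13.426 K
T = 23.5 + 13.426 = 36.926 °C

T = 36.9 °C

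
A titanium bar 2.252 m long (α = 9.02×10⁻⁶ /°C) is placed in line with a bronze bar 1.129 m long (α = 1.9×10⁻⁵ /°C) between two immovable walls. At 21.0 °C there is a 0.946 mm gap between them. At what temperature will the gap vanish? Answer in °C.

T = 43.7 °C

α₁L₁ = 2.031304×10⁻⁵ m/K, α₂L₂ = 2.1451×10⁻⁵ m/K → total 4.176404×10⁻⁵ m/K
ΔT = g/(α₁L₁+α₂L₂) = 9.46×10⁻⁴ / 4.176404×10⁻⁵ = 22.651 K
T = 21.0 + 22.651 = 43.651 °C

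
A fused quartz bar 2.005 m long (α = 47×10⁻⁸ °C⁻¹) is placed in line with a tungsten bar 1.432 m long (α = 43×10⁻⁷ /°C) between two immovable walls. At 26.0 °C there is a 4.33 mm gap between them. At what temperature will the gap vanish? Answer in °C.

Gap closes when ΔL₁ + ΔL₂ = 4.33 mm = 4.33×10⁻³ m
(α₁L₁ + α₂L₂)ΔT = g
α₁L₁ + α₂L₂ = 47×10⁻⁸×2.005 + 43×10⁻⁷×1.432 = 7.09995×10⁻⁶ m/K
ΔT = 4.33×10⁻³ / 7.09995×10⁻⁶ = 609.86 K
T = 26.0 + 609.86 = 635.86 °C

T = 636 °C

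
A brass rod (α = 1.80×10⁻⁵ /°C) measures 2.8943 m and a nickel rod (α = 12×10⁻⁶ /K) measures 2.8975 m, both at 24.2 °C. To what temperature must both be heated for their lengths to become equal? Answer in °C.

L₁(1 + α₁ΔT) = L₂(1 + α₂ΔT) ⇒ ΔT = (L₂ − L₁)/(α₁L₁ − α₂L₂)
L₂ − L₁ = 2.8975 − 2.8943 = 3.20×10⁻³ m
α₁L₁ − α₂L₂ = 1.80×10⁻⁵×2.8943 − 12×10⁻⁶×2.8975 = 1.73274×10⁻⁵ m/K
ΔT = 3.20×10⁻³ / 1.73274×10⁻⁵ = 184.679 K
T = 24.2 + 184.679 = 208.879 °C

T = 208.9 °C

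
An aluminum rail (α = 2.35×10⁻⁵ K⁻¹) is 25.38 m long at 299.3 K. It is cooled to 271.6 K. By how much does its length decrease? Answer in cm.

ΔL = 1.65 cm

|ΔT| = |271.6 − 299.3| = 27.7 K
ΔL = αL₀ΔT = (2.35×10⁻⁵)(25.38)(27.7) = 1.65×10⁻² m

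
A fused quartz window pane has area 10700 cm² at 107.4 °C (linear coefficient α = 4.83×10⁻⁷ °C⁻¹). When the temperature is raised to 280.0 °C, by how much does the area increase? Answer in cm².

Area coefficient ≈ 2α; |ΔT| = 172.6 K
ΔA = 2αA₀ΔT = 2(4.83×10⁻⁷)(10700)(172.6) = 1.78 cm²

ΔA = 1.78 cm²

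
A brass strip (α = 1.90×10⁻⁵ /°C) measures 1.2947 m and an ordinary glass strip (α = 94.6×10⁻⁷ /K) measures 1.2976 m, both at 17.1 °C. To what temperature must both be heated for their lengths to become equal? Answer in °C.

L₁(1 + α₁ΔT) = L₂(1 + α₂ΔT) ⇒ ΔT = (L₂ − L₁)/(α₁L₁ − α₂L₂)
L₂ − L₁ = 1.2976 − 1.2947 = 2.90×10⁻³ m
α₁L₁ − α₂L₂ = 1.90×10⁻⁵×1.2947 − 94.6×10⁻⁷×1.2976 = 1.2324004×10⁻⁵ m/K
ΔT = 2.90×10⁻³ / 1.2324004×10⁻⁵ = 235.313 K
T = 17.1 + 235.313 = 252.413 °C

T = 252.4 °C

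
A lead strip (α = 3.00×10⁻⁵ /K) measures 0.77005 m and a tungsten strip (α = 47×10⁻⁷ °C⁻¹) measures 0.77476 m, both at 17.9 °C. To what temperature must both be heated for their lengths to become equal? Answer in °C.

L₁(1 + α₁ΔT) = L₂(1 + α₂ΔT) ⇒ ΔT = (L₂ − L₁)/(α₁L₁ − α₂L₂)
L₂ − L₁ = 0.77476 − 0.77005 = 4.71×10⁻³ m
α₁L₁ − α₂L₂ = 3.00×10⁻⁵×0.77005 − 47×10⁻⁷×0.77476 = 1.9460128×10⁻⁵ m/K
ΔT = 4.71×10⁻³ / 1.9460128×10⁻⁵ = 242.033 K
T = 17.9 + 242.033 = 259.933 °C

T = 259.9 °C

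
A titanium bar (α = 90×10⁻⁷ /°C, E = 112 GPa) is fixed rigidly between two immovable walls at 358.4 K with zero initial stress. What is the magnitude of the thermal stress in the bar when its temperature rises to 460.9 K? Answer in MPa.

Fully constrained: the free strain ε = αΔT is blocked, so σ = Eε = EαΔT.
|ΔT| = 102.5 K
σ = 112×10⁹ × 90×10⁻⁷ × 102.5 = 1.03×10⁸ Pa

σ = 103 MPa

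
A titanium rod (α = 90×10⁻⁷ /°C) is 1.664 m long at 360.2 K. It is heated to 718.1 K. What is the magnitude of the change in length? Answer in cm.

|ΔT| = |718.1 − 360.2| = 357.9 K
ΔL = αL₀ΔT = (90×10⁻⁷)(1.664)(357.9) = 5.36×10⁻³ m

ΔL = 0.536 cm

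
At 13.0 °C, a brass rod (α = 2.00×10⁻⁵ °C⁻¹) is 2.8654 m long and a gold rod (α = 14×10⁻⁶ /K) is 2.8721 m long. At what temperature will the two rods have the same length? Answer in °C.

T = 404.8 °C

Equal length when α₁L₁ΔT − α₂L₂ΔT = L₂ − L₁ = 6.70×10⁻³ m
α₁L₁ = 5.7308×10⁻⁵, α₂L₂ = 4.02094×10⁻⁵ → Δ(αL) = 1.70986×10⁻⁵ m/K
ΔT = 6.70×10⁻³ / 1.70986×10⁻⁵ = 391.845 K, so T = 13.0 + 391.845 = 404.845 °C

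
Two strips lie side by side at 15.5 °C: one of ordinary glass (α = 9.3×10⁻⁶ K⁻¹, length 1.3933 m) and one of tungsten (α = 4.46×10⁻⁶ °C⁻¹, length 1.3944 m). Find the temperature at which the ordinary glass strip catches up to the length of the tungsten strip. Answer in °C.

L₁(1 + α₁ΔT) = L₂(1 + α₂ΔT) ⇒ ΔT = (L₂ − L₁)/(α₁L₁ − α₂L₂)
L₂ − L₁ = 1.3944 − 1.3933 = 1.10×10⁻³ m
α₁L₁ − α₂L₂ = 9.3×10⁻⁶×1.3933 − 4.46×10⁻⁶×1.3944 = 6.738666×10⁻⁶ m/K
ΔT = 1.10×10⁻³ / 6.738666×10⁻⁶ = 163.237 K
T = 15.5 + 163.237 = 178.737 °C

T = 178.7 °C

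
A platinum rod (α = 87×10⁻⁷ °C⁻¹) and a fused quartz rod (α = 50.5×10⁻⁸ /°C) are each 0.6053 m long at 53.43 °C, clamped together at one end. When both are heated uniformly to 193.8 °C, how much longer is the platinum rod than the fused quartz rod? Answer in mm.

0.696 mm

ΔT = 140.37 K
platinum: ΔL = 87×10⁻⁷ × 0.6053 m × 140.37 = 7.3920×10⁻⁴ m = 0.73920 mm
fused quartz: ΔL = 50.5×10⁻⁸ × 0.6053 m × 140.37 = 4.2908×10⁻⁵ m = 0.042908 mm
difference = 0.73920 − 0.042908 = 0.696292 mm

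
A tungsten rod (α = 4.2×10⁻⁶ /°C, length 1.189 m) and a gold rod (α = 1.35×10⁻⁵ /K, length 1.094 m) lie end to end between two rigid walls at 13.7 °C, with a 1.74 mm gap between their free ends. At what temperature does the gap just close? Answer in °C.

T = 102 °C

Gap closes when ΔL₁ + ΔL₂ = 1.74 mm = 1.74×10⁻³ m
(α₁L₁ + α₂L₂)ΔT = g
α₁L₁ + α₂L₂ = 4.2×10⁻⁶×1.189 + 1.35×10⁻⁵×1.094 = 1.97628×10⁻⁵ m/K
ΔT = 1.74×10⁻³ / 1.97628×10⁻⁵ = 88.04 K
T = 13.7 + 88.04 = 101.74 °C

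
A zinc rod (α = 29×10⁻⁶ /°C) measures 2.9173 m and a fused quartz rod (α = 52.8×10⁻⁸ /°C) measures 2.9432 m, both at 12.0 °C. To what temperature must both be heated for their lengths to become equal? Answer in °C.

T = 323.9 °C

Equal length when α₁L₁ΔT − α₂L₂ΔT = L₂ − L₁ = 2.59×10⁻² m
α₁L₁ = 8.46017×10⁻⁵, α₂L₂ = 1.5540096×10⁻⁶ → Δ(αL) = 8.30476904×10⁻⁵ m/K
ΔT = 2.59×10⁻² / 8.30476904×10⁻⁵ = 311.869 K, so T = 12.0 + 311.869 = 323.869 °C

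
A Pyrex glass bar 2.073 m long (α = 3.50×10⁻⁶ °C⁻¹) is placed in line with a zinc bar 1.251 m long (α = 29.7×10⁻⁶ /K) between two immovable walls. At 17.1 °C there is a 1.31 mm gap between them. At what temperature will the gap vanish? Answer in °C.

α₁L₁ = 7.2555×10⁻⁶ m/K, α₂L₂ = 3.71547×10⁻⁵ m/K → total 4.44102×10⁻⁵ m/K
ΔT = g/(α₁L₁+α₂L₂) = 1.31×10⁻³ / 4.44102×10⁻⁵ = 29.498 K
T = 17.1 + 29.498 = 46.598 °C

T = 46.6 °C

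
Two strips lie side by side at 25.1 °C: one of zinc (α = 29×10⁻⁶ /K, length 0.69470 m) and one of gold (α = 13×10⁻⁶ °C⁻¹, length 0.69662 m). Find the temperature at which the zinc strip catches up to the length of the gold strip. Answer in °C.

Equal length when α₁L₁ΔT − α₂L₂ΔT = L₂ − L₁ = 1.92×10⁻³ m
α₁L₁ = 2.01463×10⁻⁵, α₂L₂ = 9.05606×10⁻⁶ → Δ(αL) = 1.109024×10⁻⁵ m/K
ΔT = 1.92×10⁻³ / 1.109024×10⁻⁵ = 173.125 K, so T = 25.1 + 173.125 = 198.225 °C

T = 198.2 °C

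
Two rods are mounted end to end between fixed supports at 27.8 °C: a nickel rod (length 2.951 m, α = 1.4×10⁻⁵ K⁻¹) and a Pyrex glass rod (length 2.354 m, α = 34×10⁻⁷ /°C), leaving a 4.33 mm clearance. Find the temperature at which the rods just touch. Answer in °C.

T = 116 °C

α₁L₁ = 4.1314×10⁻⁵ m/K, α₂L₂ = 8.0036×10⁻⁶ m/K → total 4.93176×10⁻⁵ m/K
ΔT = g/(α₁L₁+α₂L₂) = 4.33×10⁻³ / 4.93176×10⁻⁵ = 87.80 K
T = 27.8 + 87.80 = 115.60 °C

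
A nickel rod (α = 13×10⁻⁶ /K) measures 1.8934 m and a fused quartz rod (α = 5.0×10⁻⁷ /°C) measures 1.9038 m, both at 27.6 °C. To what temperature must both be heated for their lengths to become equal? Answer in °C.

L₁(1 + α₁ΔT) = L₂(1 + α₂ΔT) ⇒ ΔT = (L₂ − L₁)/(α₁L₁ − α₂L₂)
L₂ − L₁ = 1.9038 − 1.8934 = 1.04×10⁻² m
α₁L₁ − α₂L₂ = 13×10⁻⁶×1.8934 − 5.0×10⁻⁷×1.9038 = 2.36623×10⁻⁵ m/K
ΔT = 1.04×10⁻² / 2.36623×10⁻⁵ = 439.518 K
T = 27.6 + 439.518 = 467.118 °C

T = 467.1 °C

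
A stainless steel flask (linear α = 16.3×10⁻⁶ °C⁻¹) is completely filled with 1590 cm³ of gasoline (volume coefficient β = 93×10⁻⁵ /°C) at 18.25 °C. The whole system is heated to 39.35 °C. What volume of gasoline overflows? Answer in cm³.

The flask also expands: β_container ≈ 3α = 4.89×10⁻⁵ /K
Net overflow = V₀(β_liq − 3α_cont)ΔT
β − 3α = 9.30×10⁻⁴ − 4.89×10⁻⁵ = 8.811×10⁻⁴ /K; ΔT = 21.10 K
ΔV = 1590 × 8.811×10⁻⁴ × 21.10 = 29.6 cm³

29.6 cm³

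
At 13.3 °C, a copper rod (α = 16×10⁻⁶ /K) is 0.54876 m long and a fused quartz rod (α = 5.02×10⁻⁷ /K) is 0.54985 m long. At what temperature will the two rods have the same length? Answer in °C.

T = 141.5 °C

Equal length when α₁L₁ΔT − α₂L₂ΔT = L₂ − L₁ = 1.09×10⁻³ m
α₁L₁ = 8.78016×10⁻⁶, α₂L₂ = 2.760247×10⁻⁷ → Δ(αL) = 8.5041353×10⁻⁶ m/K
ΔT = 1.09×10⁻³ / 8.5041353×10⁻⁶ = 128.173 K, so T = 13.3 + 128.173 = 141.473 °C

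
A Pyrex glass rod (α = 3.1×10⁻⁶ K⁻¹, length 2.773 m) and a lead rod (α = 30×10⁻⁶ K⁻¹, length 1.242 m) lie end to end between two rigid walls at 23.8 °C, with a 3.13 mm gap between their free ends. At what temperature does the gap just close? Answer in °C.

T = 92.1 °C

Gap closes when ΔL₁ + ΔL₂ = 3.13 mm = 3.13×10⁻³ m
(α₁L₁ + α₂L₂)ΔT = g
α₁L₁ + α₂L₂ = 3.1×10⁻⁶×2.773 + 30×10⁻⁶×1.242 = 4.58563×10⁻⁵ m/K
ΔT = 3.13×10⁻³ / 4.58563×10⁻⁵ = 68.257 K
T = 23.8 + 68.257 = 92.057 °C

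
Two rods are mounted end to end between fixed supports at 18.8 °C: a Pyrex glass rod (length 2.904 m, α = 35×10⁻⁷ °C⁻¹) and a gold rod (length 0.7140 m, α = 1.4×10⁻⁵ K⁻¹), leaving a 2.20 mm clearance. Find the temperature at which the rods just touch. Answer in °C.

T = 128 °C

Gap closes when ΔL₁ + ΔL₂ = 2.20 mm = 2.20×10⁻³ m
(α₁L₁ + α₂L₂)ΔT = g
α₁L₁ + α₂L₂ = 35×10⁻⁷×2.904 + 1.4×10⁻⁵×0.7140 = 2.016×10⁻⁵ m/K
ΔT = 2.20×10⁻³ / 2.016×10⁻⁵ = 109.13 K
T = 18.8 + 109.13 = 127.93 °C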